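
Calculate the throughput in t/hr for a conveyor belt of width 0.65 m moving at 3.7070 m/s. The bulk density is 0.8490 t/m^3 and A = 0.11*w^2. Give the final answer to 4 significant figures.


A = 0.11 * 0.65^2 = 0.046475 m^2
C = 0.046475 * 3.7070 * 0.8490 * 3600
C = 526.6 t/hr


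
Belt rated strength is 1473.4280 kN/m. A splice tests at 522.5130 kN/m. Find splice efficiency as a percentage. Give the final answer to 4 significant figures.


Eff = 522.5130 / 1473.4280 * 100
Eff = 35.46 %


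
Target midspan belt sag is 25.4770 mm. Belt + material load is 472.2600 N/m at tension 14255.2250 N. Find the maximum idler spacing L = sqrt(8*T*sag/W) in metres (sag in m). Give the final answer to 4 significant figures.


sag = 25.4770/1000 = 0.025477 m
L = sqrt(8 * 14255.2250 * 0.025477 / 472.2600)
L = 2.480 m


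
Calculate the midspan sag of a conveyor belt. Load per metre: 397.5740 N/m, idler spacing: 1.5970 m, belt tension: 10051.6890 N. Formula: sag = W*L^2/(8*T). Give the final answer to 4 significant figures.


sag = 397.5740 * 1.5970^2 / (8 * 10051.6890)
sag = 0.01261 m


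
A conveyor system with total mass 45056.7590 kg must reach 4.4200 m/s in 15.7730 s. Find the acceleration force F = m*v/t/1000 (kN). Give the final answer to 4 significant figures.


F = 45056.7590 * 4.4200 / 15.7730 / 1000
F = 12.63 kN


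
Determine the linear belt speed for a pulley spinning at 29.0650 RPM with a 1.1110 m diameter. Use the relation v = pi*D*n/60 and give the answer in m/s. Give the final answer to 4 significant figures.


v = pi * 1.1110 * 29.0650 / 60
v = 1.691 m/s


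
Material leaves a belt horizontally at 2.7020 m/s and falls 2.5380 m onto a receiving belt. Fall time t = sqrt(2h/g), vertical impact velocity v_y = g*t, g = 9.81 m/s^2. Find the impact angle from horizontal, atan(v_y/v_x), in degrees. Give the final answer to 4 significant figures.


t = sqrt(2*2.5380/9.81) = 0.719327 s
v_y = 9.81 * 0.719327 = 7.0566 m/s
angle = atan(7.0566 / 2.7020) = 69.05 deg


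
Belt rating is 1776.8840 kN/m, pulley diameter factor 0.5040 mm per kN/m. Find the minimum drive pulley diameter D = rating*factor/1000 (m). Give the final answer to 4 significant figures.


D = 1776.8840 * 0.5040 / 1000
D = 0.8955 m


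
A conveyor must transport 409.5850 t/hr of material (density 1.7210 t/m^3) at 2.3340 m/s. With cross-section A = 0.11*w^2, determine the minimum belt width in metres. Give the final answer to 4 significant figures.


A_req = 409.5850 / (2.3340 * 1.7210 * 3600) = 0.0283243 m^2
w = sqrt(0.0283243 / 0.11)
w = 0.5074 m


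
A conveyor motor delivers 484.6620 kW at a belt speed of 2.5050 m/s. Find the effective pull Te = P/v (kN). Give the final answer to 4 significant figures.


Te = P / v = 484.6620 / 2.5050
Te = 193.5 kN


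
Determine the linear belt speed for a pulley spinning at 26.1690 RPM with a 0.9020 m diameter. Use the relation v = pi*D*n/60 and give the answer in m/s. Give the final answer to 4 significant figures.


v = pi * 0.9020 * 26.1690 / 60
v = 1.236 m/s


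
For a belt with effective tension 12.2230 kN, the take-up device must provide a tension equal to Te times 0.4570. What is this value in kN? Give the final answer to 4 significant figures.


T_tu = 12.2230 * 0.4570
T_tu = 5.586 kN


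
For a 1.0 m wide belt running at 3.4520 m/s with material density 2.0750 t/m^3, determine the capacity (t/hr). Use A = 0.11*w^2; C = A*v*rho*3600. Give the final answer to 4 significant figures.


A = 0.11 * 1.0^2 = 0.11 m^2
C = 0.11 * 3.4520 * 2.0750 * 3600
C = 2837 t/hr


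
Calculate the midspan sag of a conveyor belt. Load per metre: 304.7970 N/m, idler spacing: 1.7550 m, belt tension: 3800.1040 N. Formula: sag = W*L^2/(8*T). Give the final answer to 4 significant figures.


sag = 304.7970 * 1.7550^2 / (8 * 3800.1040)
sag = 0.03088 m


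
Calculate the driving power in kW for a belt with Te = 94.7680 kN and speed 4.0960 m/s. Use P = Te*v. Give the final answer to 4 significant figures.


P = Te * v = 94.7680 * 4.0960
P = 388.2 kW


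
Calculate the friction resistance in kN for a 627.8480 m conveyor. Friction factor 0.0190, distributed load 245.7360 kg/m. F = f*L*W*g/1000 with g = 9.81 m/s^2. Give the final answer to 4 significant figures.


F = 0.0190 * 627.8480 * 245.7360 * 9.81 / 1000
F = 28.76 kN


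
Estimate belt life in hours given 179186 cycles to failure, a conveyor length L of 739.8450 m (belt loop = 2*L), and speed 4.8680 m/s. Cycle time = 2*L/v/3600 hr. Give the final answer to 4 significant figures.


cycle_time = 2 * 739.8450 / 4.8680 / 3600 = 0.0844341 hr
life = 179186 * 0.0844341 = 15130 hours


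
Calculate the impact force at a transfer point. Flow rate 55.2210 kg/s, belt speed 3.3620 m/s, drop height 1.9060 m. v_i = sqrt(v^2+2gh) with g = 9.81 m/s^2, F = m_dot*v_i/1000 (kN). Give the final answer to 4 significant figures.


v_i = sqrt(3.3620^2 + 2*9.81*1.9060) = 6.97845 m/s
F = 55.2210 * 6.97845 / 1000
F = 0.3854 kN


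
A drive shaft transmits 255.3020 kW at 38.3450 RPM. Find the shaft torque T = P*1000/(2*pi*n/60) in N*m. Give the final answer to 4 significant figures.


omega = 2*pi*38.3450/60 = 4.01548 rad/s
T = 255.3020*1000 / 4.01548
T = 63580 N*m


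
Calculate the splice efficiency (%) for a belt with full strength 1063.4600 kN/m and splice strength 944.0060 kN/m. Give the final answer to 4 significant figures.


Eff = 944.0060 / 1063.4600 * 100
Eff = 88.77 %


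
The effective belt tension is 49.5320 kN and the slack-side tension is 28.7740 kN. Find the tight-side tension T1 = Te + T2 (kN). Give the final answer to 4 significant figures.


T1 = Te + T2 = 49.5320 + 28.7740
T1 = 78.31 kN


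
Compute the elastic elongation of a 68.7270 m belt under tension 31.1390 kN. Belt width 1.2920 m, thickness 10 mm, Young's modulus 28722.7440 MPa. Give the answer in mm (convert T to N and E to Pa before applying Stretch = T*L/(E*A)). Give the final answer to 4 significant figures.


A = 1.2920 * 0.01 = 0.01292 m^2
Stretch = 31.1390*1000 * 68.7270 / (28722.7440e6 * 0.01292) * 1000
Stretch = 5.767 mm


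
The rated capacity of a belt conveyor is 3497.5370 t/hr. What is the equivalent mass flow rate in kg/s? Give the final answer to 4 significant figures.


m_dot = 3497.5370 * 1000 / 3600
m_dot = 971.5 kg/s


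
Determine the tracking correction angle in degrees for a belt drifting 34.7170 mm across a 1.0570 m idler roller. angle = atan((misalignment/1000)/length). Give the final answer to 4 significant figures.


misalign_m = 34.7170 / 1000 = 0.034717 m
angle = atan(0.034717 / 1.0570)
angle = 1.881 deg


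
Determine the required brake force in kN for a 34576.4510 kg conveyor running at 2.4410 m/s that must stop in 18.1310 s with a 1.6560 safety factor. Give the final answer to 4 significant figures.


F = 34576.4510 * 2.4410 / 18.1310 * 1.6560 / 1000
F = 7.709 kN


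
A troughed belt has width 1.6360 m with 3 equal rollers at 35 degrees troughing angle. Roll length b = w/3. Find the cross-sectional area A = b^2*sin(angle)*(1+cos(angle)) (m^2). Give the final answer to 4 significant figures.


b = 1.6360/3 = 0.545333 m
A = 0.545333^2 * sin(35 deg) * (1 + cos(35 deg))
A = 0.3103 m^2


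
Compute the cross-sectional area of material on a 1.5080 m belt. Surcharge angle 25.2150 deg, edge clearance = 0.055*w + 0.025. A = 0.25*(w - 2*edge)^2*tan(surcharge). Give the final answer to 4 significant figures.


edge = 0.055*1.5080 + 0.025 = 0.10794 m
ew = 1.5080 - 2*0.10794 = 1.29212 m
A = 0.25 * 1.29212^2 * tan(25.2150 deg)
A = 0.1965 m^2


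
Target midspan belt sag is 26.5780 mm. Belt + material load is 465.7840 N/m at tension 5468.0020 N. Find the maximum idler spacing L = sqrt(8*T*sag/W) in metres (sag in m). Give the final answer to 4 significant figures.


sag = 26.5780/1000 = 0.026578 m
L = sqrt(8 * 5468.0020 * 0.026578 / 465.7840)
L = 1.580 m


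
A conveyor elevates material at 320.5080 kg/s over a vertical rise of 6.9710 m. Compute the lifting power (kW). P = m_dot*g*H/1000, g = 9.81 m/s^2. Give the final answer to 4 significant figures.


P = 320.5080 * 9.81 * 6.9710 / 1000
P = 21.92 kW


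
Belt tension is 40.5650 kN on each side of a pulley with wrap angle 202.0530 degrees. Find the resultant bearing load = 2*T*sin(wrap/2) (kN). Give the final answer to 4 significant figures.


F = 2 * 40.5650 * sin(202.0530/2 deg)
F = 79.63 kN


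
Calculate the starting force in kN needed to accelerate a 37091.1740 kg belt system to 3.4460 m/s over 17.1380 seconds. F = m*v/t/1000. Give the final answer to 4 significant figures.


F = 37091.1740 * 3.4460 / 17.1380 / 1000
F = 7.458 kN


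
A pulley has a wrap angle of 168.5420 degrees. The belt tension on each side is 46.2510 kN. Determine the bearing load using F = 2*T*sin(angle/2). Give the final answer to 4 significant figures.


F = 2 * 46.2510 * sin(168.5420/2 deg)
F = 92.04 kN


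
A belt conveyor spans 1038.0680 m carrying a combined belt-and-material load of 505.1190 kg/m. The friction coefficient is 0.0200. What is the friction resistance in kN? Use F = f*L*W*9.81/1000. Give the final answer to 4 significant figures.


F = 0.0200 * 1038.0680 * 505.1190 * 9.81 / 1000
F = 102.9 kN


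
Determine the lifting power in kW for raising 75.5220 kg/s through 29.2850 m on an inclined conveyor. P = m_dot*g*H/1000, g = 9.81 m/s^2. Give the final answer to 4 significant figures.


P = 75.5220 * 9.81 * 29.2850 / 1000
P = 21.70 kW


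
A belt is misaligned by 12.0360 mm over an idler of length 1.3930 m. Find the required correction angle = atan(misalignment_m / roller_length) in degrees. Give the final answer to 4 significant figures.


misalign_m = 12.0360 / 1000 = 0.012036 m
angle = atan(0.012036 / 1.3930)
angle = 0.4950 deg


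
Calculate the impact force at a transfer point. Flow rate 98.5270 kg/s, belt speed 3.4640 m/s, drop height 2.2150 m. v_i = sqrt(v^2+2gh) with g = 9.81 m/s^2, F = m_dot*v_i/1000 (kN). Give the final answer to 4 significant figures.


v_i = sqrt(3.4640^2 + 2*9.81*2.2150) = 7.44699 m/s
F = 98.5270 * 7.44699 / 1000
F = 0.7337 kN


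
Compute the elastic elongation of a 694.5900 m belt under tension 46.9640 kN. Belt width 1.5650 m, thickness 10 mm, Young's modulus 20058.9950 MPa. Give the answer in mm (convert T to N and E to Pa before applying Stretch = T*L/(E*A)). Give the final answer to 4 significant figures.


A = 1.5650 * 0.01 = 0.01565 m^2
Stretch = 46.9640*1000 * 694.5900 / (20058.9950e6 * 0.01565) * 1000
Stretch = 103.9 mm


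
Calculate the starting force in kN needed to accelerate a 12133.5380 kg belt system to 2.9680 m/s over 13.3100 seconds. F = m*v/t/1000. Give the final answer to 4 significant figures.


F = 12133.5380 * 2.9680 / 13.3100 / 1000
F = 2.706 kN


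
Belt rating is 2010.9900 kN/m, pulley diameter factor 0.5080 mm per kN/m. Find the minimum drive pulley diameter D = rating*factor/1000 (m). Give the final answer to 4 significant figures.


D = 2010.9900 * 0.5080 / 1000
D = 1.022 m


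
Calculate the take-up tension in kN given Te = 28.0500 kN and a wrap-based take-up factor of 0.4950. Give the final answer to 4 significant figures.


T_tu = 28.0500 * 0.4950
T_tu = 13.88 kN


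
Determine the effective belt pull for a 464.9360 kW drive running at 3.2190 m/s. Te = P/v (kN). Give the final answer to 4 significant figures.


Te = P / v = 464.9360 / 3.2190
Te = 144.4 kN


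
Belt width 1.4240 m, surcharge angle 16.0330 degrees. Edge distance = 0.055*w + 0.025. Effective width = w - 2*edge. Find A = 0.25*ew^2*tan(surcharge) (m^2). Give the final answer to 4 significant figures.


edge = 0.055*1.4240 + 0.025 = 0.10332 m
ew = 1.4240 - 2*0.10332 = 1.21736 m
A = 0.25 * 1.21736^2 * tan(16.0330 deg)
A = 0.1065 m^2


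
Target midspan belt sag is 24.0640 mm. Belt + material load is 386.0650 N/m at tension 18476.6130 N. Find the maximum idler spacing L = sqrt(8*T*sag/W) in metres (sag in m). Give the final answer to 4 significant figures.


sag = 24.0640/1000 = 0.024064 m
L = sqrt(8 * 18476.6130 * 0.024064 / 386.0650)
L = 3.035 m


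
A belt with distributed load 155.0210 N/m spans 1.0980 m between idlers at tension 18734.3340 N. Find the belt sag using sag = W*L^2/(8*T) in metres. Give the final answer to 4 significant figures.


sag = 155.0210 * 1.0980^2 / (8 * 18734.3340)
sag = 0.001247 m


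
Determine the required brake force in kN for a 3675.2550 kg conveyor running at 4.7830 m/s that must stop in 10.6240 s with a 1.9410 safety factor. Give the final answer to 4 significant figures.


F = 3675.2550 * 4.7830 / 10.6240 * 1.9410 / 1000
F = 3.212 kN


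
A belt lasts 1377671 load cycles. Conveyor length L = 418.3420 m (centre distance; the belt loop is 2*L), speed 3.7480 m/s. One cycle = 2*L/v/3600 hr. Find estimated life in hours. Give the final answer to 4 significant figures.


cycle_time = 2 * 418.3420 / 3.7480 / 3600 = 0.0620097 hr
life = 1377671 * 0.0620097 = 85430 hours


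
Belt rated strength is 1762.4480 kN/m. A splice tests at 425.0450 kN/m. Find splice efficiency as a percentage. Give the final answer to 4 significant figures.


Eff = 425.0450 / 1762.4480 * 100
Eff = 24.12 %


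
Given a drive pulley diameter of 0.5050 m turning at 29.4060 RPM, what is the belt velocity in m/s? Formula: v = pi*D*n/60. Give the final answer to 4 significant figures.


v = pi * 0.5050 * 29.4060 / 60
v = 0.7775 m/s


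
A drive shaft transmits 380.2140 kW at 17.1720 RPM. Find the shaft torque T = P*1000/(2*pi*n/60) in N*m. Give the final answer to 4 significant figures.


omega = 2*pi*17.1720/60 = 1.79825 rad/s
T = 380.2140*1000 / 1.79825
T = 211400 N*m


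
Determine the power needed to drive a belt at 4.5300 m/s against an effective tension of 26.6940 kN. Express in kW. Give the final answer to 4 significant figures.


P = Te * v = 26.6940 * 4.5300
P = 120.9 kW


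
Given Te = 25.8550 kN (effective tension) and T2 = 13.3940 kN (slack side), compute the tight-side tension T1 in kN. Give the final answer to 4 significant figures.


T1 = Te + T2 = 25.8550 + 13.3940
T1 = 39.25 kN


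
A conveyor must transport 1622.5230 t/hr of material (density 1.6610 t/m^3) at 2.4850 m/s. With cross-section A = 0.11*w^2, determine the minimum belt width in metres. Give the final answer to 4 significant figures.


A_req = 1622.5230 / (2.4850 * 1.6610 * 3600) = 0.109192 m^2
w = sqrt(0.109192 / 0.11)
w = 0.9963 m


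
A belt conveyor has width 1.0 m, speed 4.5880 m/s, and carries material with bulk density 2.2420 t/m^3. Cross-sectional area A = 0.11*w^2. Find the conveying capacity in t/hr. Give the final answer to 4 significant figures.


A = 0.11 * 1.0^2 = 0.11 m^2
C = 0.11 * 4.5880 * 2.2420 * 3600
C = 4073 t/hr


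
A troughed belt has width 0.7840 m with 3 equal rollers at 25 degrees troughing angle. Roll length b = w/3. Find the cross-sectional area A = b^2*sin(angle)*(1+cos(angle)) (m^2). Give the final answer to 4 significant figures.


b = 0.7840/3 = 0.261333 m
A = 0.261333^2 * sin(25 deg) * (1 + cos(25 deg))
A = 0.05502 m^2


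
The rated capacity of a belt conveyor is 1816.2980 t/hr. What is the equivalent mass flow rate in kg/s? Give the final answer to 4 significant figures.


m_dot = 1816.2980 * 1000 / 3600
m_dot = 504.5 kg/s


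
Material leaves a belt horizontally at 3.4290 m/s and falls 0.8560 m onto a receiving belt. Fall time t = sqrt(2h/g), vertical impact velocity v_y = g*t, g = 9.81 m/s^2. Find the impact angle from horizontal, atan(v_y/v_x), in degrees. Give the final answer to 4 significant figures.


t = sqrt(2*0.8560/9.81) = 0.417751 s
v_y = 9.81 * 0.417751 = 4.09814 m/s
angle = atan(4.09814 / 3.4290) = 50.08 deg


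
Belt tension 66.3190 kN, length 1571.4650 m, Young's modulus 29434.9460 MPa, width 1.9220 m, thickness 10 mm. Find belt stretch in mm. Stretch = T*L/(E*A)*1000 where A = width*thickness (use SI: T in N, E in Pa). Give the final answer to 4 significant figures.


A = 1.9220 * 0.01 = 0.01922 m^2
Stretch = 66.3190*1000 * 1571.4650 / (29434.9460e6 * 0.01922) * 1000
Stretch = 184.2 mm


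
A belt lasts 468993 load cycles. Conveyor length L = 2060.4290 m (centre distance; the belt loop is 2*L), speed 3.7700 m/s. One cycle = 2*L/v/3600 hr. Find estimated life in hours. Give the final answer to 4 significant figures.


cycle_time = 2 * 2060.4290 / 3.7700 / 3600 = 0.303629 hr
life = 468993 * 0.303629 = 142400 hours


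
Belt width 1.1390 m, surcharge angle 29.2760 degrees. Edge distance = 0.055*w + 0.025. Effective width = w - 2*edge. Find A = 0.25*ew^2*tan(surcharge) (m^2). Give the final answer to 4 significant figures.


edge = 0.055*1.1390 + 0.025 = 0.087645 m
ew = 1.1390 - 2*0.087645 = 0.96371 m
A = 0.25 * 0.96371^2 * tan(29.2760 deg)
A = 0.1302 m^2


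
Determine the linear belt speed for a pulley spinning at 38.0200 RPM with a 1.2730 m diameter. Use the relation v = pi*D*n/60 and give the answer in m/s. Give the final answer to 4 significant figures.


v = pi * 1.2730 * 38.0200 / 60
v = 2.534 m/s


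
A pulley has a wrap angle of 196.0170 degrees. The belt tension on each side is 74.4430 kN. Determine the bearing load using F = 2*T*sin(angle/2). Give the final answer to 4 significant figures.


F = 2 * 74.4430 * sin(196.0170/2 deg)
F = 147.4 kN


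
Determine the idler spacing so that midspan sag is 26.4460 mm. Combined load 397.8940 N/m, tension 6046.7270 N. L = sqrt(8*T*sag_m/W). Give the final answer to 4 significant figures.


sag = 26.4460/1000 = 0.026446 m
L = sqrt(8 * 6046.7270 * 0.026446 / 397.8940)
L = 1.793 m


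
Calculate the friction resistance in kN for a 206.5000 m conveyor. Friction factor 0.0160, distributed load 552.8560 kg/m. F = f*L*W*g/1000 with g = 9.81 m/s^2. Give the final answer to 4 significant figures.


F = 0.0160 * 206.5000 * 552.8560 * 9.81 / 1000
F = 17.92 kN


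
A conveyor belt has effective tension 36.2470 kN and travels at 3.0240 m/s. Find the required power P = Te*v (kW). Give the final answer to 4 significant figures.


P = Te * v = 36.2470 * 3.0240
P = 109.6 kW


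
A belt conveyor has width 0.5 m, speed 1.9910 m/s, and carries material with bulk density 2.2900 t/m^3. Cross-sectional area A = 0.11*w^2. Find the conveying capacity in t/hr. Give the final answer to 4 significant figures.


A = 0.11 * 0.5^2 = 0.0275 m^2
C = 0.0275 * 1.9910 * 2.2900 * 3600
C = 451.4 t/hr


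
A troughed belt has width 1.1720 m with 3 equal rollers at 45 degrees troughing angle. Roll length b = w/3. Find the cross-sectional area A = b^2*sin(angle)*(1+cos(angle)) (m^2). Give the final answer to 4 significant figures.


b = 1.1720/3 = 0.390667 m
A = 0.390667^2 * sin(45 deg) * (1 + cos(45 deg))
A = 0.1842 m^2


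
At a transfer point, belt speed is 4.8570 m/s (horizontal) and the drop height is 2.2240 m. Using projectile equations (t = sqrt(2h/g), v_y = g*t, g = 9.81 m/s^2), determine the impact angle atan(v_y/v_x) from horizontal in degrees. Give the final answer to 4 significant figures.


t = sqrt(2*2.2240/9.81) = 0.673361 s
v_y = 9.81 * 0.673361 = 6.60567 m/s
angle = atan(6.60567 / 4.8570) = 53.67 deg


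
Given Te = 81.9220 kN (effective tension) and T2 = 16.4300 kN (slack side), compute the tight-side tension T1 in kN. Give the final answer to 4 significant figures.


T1 = Te + T2 = 81.9220 + 16.4300
T1 = 98.35 kN


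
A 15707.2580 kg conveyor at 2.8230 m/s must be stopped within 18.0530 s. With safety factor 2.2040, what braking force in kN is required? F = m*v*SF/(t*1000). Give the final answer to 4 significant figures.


F = 15707.2580 * 2.8230 / 18.0530 * 2.2040 / 1000
F = 5.413 kN


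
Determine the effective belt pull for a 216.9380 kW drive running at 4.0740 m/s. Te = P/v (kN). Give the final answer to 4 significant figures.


Te = P / v = 216.9380 / 4.0740
Te = 53.25 kN


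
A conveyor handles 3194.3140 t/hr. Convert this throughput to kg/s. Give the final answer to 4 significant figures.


m_dot = 3194.3140 * 1000 / 3600
m_dot = 887.3 kg/s


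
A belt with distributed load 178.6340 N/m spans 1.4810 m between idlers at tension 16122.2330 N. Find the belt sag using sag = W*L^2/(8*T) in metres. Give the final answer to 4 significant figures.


sag = 178.6340 * 1.4810^2 / (8 * 16122.2330)
sag = 0.003038 m


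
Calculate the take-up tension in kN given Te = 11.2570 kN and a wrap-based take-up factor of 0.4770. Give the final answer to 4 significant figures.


T_tu = 11.2570 * 0.4770
T_tu = 5.370 kN


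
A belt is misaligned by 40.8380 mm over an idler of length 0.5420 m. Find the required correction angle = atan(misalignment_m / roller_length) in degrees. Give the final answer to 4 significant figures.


misalign_m = 40.8380 / 1000 = 0.040838 m
angle = atan(0.040838 / 0.5420)
angle = 4.309 deg


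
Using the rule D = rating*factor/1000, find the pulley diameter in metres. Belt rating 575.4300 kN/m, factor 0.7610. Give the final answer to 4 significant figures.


D = 575.4300 * 0.7610 / 1000
D = 0.4379 m


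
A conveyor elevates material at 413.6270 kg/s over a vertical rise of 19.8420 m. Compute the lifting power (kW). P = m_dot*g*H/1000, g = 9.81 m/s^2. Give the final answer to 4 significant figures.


P = 413.6270 * 9.81 * 19.8420 / 1000
P = 80.51 kW


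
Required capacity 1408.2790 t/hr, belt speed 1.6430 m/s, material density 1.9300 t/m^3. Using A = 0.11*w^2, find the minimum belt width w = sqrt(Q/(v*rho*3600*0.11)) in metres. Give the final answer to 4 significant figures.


A_req = 1408.2790 / (1.6430 * 1.9300 * 3600) = 0.123365 m^2
w = sqrt(0.123365 / 0.11)
w = 1.059 m


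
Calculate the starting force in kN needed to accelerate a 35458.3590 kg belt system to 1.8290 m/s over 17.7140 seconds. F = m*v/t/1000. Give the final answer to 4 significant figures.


F = 35458.3590 * 1.8290 / 17.7140 / 1000
F = 3.661 kN


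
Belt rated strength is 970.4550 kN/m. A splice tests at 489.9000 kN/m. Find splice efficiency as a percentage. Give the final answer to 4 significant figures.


Eff = 489.9000 / 970.4550 * 100
Eff = 50.48 %


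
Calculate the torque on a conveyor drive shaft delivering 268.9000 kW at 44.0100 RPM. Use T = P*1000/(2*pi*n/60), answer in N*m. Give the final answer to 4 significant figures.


omega = 2*pi*44.0100/60 = 4.60872 rad/s
T = 268.9000*1000 / 4.60872
T = 58350 N*m


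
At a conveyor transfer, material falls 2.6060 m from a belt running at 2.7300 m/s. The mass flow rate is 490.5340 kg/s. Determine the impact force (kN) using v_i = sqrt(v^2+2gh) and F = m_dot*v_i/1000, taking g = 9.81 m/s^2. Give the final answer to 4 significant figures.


v_i = sqrt(2.7300^2 + 2*9.81*2.6060) = 7.65393 m/s
F = 490.5340 * 7.65393 / 1000
F = 3.755 kN


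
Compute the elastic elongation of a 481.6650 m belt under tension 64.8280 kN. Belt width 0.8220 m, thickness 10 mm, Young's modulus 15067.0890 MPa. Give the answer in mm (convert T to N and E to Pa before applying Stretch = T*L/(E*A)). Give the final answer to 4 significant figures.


A = 0.8220 * 0.01 = 0.00822 m^2
Stretch = 64.8280*1000 * 481.6650 / (15067.0890e6 * 0.00822) * 1000
Stretch = 252.1 mm


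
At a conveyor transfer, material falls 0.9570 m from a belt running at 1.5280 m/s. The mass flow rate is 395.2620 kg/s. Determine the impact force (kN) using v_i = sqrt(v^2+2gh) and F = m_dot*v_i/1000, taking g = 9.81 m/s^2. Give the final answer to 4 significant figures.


v_i = sqrt(1.5280^2 + 2*9.81*0.9570) = 4.59468 m/s
F = 395.2620 * 4.59468 / 1000
F = 1.816 kN


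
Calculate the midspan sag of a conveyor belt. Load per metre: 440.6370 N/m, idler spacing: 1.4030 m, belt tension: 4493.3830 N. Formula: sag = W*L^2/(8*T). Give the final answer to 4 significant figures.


sag = 440.6370 * 1.4030^2 / (8 * 4493.3830)
sag = 0.02413 m


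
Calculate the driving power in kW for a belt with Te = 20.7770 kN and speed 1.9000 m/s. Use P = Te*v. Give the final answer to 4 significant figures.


P = Te * v = 20.7770 * 1.9000
P = 39.48 kW


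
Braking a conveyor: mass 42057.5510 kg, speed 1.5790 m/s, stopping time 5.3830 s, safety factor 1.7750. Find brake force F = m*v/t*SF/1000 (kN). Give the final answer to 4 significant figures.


F = 42057.5510 * 1.5790 / 5.3830 * 1.7750 / 1000
F = 21.90 kN


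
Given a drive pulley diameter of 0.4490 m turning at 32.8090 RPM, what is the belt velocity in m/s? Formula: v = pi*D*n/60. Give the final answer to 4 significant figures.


v = pi * 0.4490 * 32.8090 / 60
v = 0.7713 m/s


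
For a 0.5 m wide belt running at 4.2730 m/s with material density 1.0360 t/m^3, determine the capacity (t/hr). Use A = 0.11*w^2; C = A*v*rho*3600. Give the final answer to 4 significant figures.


A = 0.11 * 0.5^2 = 0.0275 m^2
C = 0.0275 * 4.2730 * 1.0360 * 3600
C = 438.3 t/hr


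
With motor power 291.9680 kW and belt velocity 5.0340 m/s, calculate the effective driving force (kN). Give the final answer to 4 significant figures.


Te = P / v = 291.9680 / 5.0340
Te = 58.00 kN


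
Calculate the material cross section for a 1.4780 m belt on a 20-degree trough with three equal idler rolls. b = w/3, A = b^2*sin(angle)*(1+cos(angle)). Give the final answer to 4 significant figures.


b = 1.4780/3 = 0.492667 m
A = 0.492667^2 * sin(20 deg) * (1 + cos(20 deg))
A = 0.1610 m^2


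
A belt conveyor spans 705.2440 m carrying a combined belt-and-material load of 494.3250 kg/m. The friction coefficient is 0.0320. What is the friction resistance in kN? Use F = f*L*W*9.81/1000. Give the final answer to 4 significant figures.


F = 0.0320 * 705.2440 * 494.3250 * 9.81 / 1000
F = 109.4 kN


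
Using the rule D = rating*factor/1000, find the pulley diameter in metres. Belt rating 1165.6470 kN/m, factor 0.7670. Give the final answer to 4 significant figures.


D = 1165.6470 * 0.7670 / 1000
D = 0.8941 m


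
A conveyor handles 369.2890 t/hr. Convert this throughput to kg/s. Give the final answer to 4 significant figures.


m_dot = 369.2890 * 1000 / 3600
m_dot = 102.6 kg/s


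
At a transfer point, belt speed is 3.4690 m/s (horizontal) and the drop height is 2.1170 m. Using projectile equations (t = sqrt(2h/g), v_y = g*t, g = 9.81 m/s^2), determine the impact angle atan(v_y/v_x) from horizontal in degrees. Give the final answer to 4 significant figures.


t = sqrt(2*2.1170/9.81) = 0.656963 s
v_y = 9.81 * 0.656963 = 6.44481 m/s
angle = atan(6.44481 / 3.4690) = 61.71 deg


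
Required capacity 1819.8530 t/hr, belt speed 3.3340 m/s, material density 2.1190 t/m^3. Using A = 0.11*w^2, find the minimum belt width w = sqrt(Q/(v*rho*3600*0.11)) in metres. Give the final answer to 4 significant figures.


A_req = 1819.8530 / (3.3340 * 2.1190 * 3600) = 0.0715546 m^2
w = sqrt(0.0715546 / 0.11)
w = 0.8065 m


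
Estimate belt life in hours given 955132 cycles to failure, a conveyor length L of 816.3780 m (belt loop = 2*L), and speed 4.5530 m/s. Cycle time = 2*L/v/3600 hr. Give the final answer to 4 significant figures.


cycle_time = 2 * 816.3780 / 4.5530 / 3600 = 0.0996142 hr
life = 955132 * 0.0996142 = 95140 hours


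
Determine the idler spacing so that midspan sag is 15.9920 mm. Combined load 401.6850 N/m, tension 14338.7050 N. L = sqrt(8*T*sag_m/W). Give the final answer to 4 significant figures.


sag = 15.9920/1000 = 0.015992 m
L = sqrt(8 * 14338.7050 * 0.015992 / 401.6850)
L = 2.137 m


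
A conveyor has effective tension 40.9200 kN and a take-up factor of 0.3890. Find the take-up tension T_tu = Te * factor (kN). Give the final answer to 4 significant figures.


T_tu = 40.9200 * 0.3890
T_tu = 15.92 kN


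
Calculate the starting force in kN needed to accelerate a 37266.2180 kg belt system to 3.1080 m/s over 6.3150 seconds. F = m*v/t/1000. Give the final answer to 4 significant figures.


F = 37266.2180 * 3.1080 / 6.3150 / 1000
F = 18.34 kN


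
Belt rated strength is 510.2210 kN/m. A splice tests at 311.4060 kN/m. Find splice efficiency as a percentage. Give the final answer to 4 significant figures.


Eff = 311.4060 / 510.2210 * 100
Eff = 61.03 %


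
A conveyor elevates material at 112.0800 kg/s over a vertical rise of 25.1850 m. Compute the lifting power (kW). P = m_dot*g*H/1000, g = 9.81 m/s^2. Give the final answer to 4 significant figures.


P = 112.0800 * 9.81 * 25.1850 / 1000
P = 27.69 kW


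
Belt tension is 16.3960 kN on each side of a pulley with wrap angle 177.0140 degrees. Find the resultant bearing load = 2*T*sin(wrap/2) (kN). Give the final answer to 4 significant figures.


F = 2 * 16.3960 * sin(177.0140/2 deg)
F = 32.78 kN


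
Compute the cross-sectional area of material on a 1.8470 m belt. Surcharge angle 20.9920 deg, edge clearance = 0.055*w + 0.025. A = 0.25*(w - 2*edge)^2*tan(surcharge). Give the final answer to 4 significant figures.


edge = 0.055*1.8470 + 0.025 = 0.126585 m
ew = 1.8470 - 2*0.126585 = 1.59383 m
A = 0.25 * 1.59383^2 * tan(20.9920 deg)
A = 0.2437 m^2


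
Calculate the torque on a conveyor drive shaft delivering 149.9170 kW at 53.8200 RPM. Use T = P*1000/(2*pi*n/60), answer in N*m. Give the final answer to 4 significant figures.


omega = 2*pi*53.8200/60 = 5.63602 rad/s
T = 149.9170*1000 / 5.63602
T = 26600 N*m


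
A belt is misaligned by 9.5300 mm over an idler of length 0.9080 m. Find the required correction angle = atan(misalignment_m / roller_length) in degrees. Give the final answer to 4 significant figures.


misalign_m = 9.5300 / 1000 = 0.009530 m
angle = atan(0.009530 / 0.9080)
angle = 0.6013 deg


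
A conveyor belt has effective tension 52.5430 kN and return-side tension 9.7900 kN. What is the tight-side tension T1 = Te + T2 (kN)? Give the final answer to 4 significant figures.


T1 = Te + T2 = 52.5430 + 9.7900
T1 = 62.33 kN


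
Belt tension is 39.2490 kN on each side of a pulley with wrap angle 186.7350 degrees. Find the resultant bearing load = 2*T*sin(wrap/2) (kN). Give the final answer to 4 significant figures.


F = 2 * 39.2490 * sin(186.7350/2 deg)
F = 78.36 kN


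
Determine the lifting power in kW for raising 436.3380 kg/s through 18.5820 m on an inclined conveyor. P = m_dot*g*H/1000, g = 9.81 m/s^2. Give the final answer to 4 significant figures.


P = 436.3380 * 9.81 * 18.5820 / 1000
P = 79.54 kW


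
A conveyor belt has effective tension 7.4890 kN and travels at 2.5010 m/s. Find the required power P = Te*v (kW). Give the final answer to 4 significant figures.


P = Te * v = 7.4890 * 2.5010
P = 18.73 kW


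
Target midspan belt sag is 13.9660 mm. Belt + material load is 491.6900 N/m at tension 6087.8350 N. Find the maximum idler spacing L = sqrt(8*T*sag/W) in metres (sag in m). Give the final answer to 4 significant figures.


sag = 13.9660/1000 = 0.013966 m
L = sqrt(8 * 6087.8350 * 0.013966 / 491.6900)
L = 1.176 m


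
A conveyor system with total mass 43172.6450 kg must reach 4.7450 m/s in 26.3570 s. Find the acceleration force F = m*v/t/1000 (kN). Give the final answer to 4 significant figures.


F = 43172.6450 * 4.7450 / 26.3570 / 1000
F = 7.772 kN


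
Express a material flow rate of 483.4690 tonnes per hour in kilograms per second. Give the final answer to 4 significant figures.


m_dot = 483.4690 * 1000 / 3600
m_dot = 134.3 kg/s


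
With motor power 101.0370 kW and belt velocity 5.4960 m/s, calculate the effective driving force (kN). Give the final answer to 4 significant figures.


Te = P / v = 101.0370 / 5.4960
Te = 18.38 kN


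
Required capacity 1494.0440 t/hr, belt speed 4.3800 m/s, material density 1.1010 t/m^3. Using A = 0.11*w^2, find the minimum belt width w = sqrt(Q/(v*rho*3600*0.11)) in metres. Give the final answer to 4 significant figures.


A_req = 1494.0440 / (4.3800 * 1.1010 * 3600) = 0.0860596 m^2
w = sqrt(0.0860596 / 0.11)
w = 0.8845 m


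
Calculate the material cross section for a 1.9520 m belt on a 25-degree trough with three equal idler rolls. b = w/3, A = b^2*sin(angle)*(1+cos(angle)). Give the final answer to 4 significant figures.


b = 1.9520/3 = 0.650667 m
A = 0.650667^2 * sin(25 deg) * (1 + cos(25 deg))
A = 0.3411 m^2


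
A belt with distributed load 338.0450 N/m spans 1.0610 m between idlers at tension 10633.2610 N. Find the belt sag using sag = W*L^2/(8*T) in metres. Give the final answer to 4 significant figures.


sag = 338.0450 * 1.0610^2 / (8 * 10633.2610)
sag = 0.004474 m


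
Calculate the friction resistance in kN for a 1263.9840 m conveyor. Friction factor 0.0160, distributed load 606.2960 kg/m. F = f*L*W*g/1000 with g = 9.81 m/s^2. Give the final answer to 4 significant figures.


F = 0.0160 * 1263.9840 * 606.2960 * 9.81 / 1000
F = 120.3 kN


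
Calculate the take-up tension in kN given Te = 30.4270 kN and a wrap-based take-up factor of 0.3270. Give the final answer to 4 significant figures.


T_tu = 30.4270 * 0.3270
T_tu = 9.950 kN


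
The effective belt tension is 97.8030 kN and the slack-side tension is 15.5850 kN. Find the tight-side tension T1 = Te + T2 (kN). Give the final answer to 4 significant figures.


T1 = Te + T2 = 97.8030 + 15.5850
T1 = 113.4 kN


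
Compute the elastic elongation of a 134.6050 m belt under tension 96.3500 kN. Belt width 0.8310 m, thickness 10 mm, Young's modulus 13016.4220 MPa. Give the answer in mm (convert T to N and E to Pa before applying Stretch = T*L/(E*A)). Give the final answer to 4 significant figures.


A = 0.8310 * 0.01 = 0.00831 m^2
Stretch = 96.3500*1000 * 134.6050 / (13016.4220e6 * 0.00831) * 1000
Stretch = 119.9 mm


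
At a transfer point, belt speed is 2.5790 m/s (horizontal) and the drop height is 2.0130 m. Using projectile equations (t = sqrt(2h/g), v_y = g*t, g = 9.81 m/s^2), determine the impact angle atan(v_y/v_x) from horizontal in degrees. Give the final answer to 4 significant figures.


t = sqrt(2*2.0130/9.81) = 0.640623 s
v_y = 9.81 * 0.640623 = 6.28451 m/s
angle = atan(6.28451 / 2.5790) = 67.69 deg


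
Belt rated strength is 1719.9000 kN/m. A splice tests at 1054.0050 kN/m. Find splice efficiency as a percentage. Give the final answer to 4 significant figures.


Eff = 1054.0050 / 1719.9000 * 100
Eff = 61.28 %


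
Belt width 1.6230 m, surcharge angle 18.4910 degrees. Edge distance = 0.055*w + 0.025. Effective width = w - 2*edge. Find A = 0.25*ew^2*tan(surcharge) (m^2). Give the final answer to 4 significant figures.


edge = 0.055*1.6230 + 0.025 = 0.114265 m
ew = 1.6230 - 2*0.114265 = 1.39447 m
A = 0.25 * 1.39447^2 * tan(18.4910 deg)
A = 0.1626 m^2


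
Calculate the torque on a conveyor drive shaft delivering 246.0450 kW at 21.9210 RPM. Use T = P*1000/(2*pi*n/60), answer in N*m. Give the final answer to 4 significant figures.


omega = 2*pi*21.9210/60 = 2.29556 rad/s
T = 246.0450*1000 / 2.29556
T = 107200 N*m


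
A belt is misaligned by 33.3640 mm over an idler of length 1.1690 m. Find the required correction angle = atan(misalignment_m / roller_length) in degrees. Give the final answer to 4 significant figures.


misalign_m = 33.3640 / 1000 = 0.033364 m
angle = atan(0.033364 / 1.1690)
angle = 1.635 deg


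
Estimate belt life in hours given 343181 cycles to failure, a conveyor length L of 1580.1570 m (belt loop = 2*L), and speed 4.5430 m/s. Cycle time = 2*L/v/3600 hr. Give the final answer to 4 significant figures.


cycle_time = 2 * 1580.1570 / 4.5430 / 3600 = 0.193235 hr
life = 343181 * 0.193235 = 66310 hours


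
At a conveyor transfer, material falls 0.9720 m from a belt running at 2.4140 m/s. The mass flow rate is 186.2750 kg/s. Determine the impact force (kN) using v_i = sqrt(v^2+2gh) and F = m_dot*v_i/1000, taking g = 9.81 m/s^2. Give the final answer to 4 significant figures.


v_i = sqrt(2.4140^2 + 2*9.81*0.9720) = 4.98979 m/s
F = 186.2750 * 4.98979 / 1000
F = 0.9295 kN


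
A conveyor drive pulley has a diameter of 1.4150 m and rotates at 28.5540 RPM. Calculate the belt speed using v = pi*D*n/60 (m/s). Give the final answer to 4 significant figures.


v = pi * 1.4150 * 28.5540 / 60
v = 2.116 m/s


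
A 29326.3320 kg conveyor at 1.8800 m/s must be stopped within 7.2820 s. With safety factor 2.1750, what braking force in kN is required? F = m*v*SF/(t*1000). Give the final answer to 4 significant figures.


F = 29326.3320 * 1.8800 / 7.2820 * 2.1750 / 1000
F = 16.47 kN


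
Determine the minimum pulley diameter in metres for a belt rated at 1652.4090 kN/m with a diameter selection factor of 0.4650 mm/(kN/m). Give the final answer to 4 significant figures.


D = 1652.4090 * 0.4650 / 1000
D = 0.7684 m


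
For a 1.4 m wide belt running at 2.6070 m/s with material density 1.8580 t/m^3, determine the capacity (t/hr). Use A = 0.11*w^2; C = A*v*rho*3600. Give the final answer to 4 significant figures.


A = 0.11 * 1.4^2 = 0.2156 m^2
C = 0.2156 * 2.6070 * 1.8580 * 3600
C = 3760 t/hr


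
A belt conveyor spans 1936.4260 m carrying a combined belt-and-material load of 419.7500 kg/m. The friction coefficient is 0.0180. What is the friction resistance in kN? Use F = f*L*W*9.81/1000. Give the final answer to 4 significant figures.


F = 0.0180 * 1936.4260 * 419.7500 * 9.81 / 1000
F = 143.5 kN


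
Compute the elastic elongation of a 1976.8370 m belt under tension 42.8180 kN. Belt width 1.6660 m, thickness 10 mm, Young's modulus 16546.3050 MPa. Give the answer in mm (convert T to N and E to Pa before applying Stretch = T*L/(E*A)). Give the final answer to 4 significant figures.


A = 1.6660 * 0.01 = 0.01666 m^2
Stretch = 42.8180*1000 * 1976.8370 / (16546.3050e6 * 0.01666) * 1000
Stretch = 307.1 mm


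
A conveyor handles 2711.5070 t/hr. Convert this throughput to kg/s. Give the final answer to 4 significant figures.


m_dot = 2711.5070 * 1000 / 3600
m_dot = 753.2 kg/s


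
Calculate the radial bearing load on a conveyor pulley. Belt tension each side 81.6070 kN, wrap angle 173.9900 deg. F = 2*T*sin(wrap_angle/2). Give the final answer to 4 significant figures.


F = 2 * 81.6070 * sin(173.9900/2 deg)
F = 163.0 kN


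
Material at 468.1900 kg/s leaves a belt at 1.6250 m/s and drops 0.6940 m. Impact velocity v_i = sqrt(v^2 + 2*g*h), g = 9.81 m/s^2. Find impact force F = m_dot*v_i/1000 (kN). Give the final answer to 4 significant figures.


v_i = sqrt(1.6250^2 + 2*9.81*0.6940) = 4.03199 m/s
F = 468.1900 * 4.03199 / 1000
F = 1.888 kN


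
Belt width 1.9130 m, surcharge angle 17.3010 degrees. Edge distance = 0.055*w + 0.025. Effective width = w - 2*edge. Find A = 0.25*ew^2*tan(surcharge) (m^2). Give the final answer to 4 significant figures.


edge = 0.055*1.9130 + 0.025 = 0.130215 m
ew = 1.9130 - 2*0.130215 = 1.65257 m
A = 0.25 * 1.65257^2 * tan(17.3010 deg)
A = 0.2127 m^2


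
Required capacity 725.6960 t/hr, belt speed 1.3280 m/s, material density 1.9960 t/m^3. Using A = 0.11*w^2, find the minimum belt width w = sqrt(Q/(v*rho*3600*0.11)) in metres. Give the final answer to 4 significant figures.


A_req = 725.6960 / (1.3280 * 1.9960 * 3600) = 0.076049 m^2
w = sqrt(0.076049 / 0.11)
w = 0.8315 m


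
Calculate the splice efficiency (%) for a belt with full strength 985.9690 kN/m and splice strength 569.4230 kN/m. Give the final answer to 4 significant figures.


Eff = 569.4230 / 985.9690 * 100
Eff = 57.75 %


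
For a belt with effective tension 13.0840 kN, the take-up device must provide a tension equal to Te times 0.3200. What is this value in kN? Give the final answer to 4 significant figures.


T_tu = 13.0840 * 0.3200
T_tu = 4.187 kN


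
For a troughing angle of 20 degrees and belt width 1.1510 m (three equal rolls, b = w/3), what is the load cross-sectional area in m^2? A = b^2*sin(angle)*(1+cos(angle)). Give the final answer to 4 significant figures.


b = 1.1510/3 = 0.383667 m
A = 0.383667^2 * sin(20 deg) * (1 + cos(20 deg))
A = 0.09765 m^2


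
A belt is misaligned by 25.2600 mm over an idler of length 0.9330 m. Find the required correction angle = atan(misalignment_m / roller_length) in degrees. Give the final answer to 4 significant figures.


misalign_m = 25.2600 / 1000 = 0.025260 m
angle = atan(0.025260 / 0.9330)
angle = 1.551 deg
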